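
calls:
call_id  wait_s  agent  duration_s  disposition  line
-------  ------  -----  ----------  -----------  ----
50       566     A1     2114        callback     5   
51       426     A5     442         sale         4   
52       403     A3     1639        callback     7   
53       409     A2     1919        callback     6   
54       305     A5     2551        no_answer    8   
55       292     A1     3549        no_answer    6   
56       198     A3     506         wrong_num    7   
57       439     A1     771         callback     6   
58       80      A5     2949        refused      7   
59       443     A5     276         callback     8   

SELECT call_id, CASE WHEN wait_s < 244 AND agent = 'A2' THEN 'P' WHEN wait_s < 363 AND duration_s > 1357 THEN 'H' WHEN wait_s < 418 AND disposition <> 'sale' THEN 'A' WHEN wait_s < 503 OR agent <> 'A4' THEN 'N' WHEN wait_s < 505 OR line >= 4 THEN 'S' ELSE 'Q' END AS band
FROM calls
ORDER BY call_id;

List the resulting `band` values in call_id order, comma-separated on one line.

N, N, A, A, H, H, A, N, H, N

call_id=50: wait_s < 503 OR agent <> 'A4' → N
call_id=51: wait_s < 503 OR agent <> 'A4' → N
call_id=52: wait_s < 418 AND disposition <> 'sale' → A
call_id=53: wait_s < 418 AND disposition <> 'sale' → A
call_id=54: wait_s < 363 AND duration_s > 1357 → H
call_id=55: wait_s < 363 AND duration_s > 1357 → H
call_id=56: wait_s < 418 AND disposition <> 'sale' → A
call_id=57: wait_s < 503 OR agent <> 'A4' → N
call_id=58: wait_s < 363 AND duration_s > 1357 → H
call_id=59: wait_s < 503 OR agent <> 'A4' → N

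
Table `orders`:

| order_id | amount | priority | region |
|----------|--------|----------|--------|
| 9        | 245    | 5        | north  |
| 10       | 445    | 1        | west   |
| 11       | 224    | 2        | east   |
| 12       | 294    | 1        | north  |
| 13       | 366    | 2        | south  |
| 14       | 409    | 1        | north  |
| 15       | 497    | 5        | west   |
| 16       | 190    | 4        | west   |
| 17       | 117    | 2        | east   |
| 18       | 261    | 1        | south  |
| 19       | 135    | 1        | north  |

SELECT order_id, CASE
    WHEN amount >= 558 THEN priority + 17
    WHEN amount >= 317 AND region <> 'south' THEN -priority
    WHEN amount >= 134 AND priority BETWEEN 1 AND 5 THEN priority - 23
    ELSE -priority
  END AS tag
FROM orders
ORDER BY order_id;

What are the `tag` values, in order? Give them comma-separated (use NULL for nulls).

order_id=9: amount >= 134 AND priority BETWEEN 1 AND 5 → -18
order_id=10: amount >= 317 AND region <> 'south' → -1
order_id=11: amount >= 134 AND priority BETWEEN 1 AND 5 → -21
order_id=12: amount >= 134 AND priority BETWEEN 1 AND 5 → -22
order_id=13: amount >= 134 AND priority BETWEEN 1 AND 5 → -21
order_id=14: amount >= 317 AND region <> 'south' → -1
order_id=15: amount >= 317 AND region <> 'south' → -5
order_id=16: amount >= 134 AND priority BETWEEN 1 AND 5 → -19
order_id=17: ELSE → -2
order_id=18: amount >= 134 AND priority BETWEEN 1 AND 5 → -22
order_id=19: amount >= 134 AND priority BETWEEN 1 AND 5 → -22

-18, -1, -21, -22, -21, -1, -5, -19, -2, -22, -22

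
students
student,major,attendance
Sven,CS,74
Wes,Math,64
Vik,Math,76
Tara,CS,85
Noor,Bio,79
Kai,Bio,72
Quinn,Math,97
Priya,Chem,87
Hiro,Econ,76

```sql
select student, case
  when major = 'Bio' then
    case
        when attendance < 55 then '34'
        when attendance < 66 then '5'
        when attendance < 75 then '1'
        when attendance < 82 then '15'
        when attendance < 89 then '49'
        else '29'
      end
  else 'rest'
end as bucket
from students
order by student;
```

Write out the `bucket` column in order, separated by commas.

student=Hiro: major='Econ' → outer ELSE → rest
student=Kai: major='Bio' → inner[attendance < 75] → 1
student=Noor: major='Bio' → inner[attendance < 82] → 15
student=Priya: major='Chem' → outer ELSE → rest
student=Quinn: major='Math' → outer ELSE → rest
student=Sven: major='CS' → outer ELSE → rest
student=Tara: major='CS' → outer ELSE → rest
student=Vik: major='Math' → outer ELSE → rest
student=Wes: major='Math' → outer ELSE → rest

rest, 1, 15, rest, rest, rest, rest, rest, rest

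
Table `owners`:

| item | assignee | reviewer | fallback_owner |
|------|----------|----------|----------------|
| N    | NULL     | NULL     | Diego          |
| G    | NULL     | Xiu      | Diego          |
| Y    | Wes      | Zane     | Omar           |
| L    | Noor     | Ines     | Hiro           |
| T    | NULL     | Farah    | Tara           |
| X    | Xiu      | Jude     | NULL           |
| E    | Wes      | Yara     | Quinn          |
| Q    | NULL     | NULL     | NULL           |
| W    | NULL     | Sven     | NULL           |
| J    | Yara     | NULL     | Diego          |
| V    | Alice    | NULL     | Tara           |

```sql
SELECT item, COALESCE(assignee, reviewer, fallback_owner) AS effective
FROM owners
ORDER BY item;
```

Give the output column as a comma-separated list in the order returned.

item=E: assignee=Wes → Wes
item=G: assignee=NULL, reviewer=Xiu → Xiu
item=J: assignee=Yara → Yara
item=L: assignee=Noor → Noor
item=N: assignee=NULL, reviewer=NULL, fallback_owner=Diego → Diego
item=Q: assignee=NULL, reviewer=NULL, fallback_owner=NULL (all NULL) → NULL
item=T: assignee=NULL, reviewer=Farah → Farah
item=V: assignee=Alice → Alice
item=W: assignee=NULL, reviewer=Sven → Sven
item=X: assignee=Xiu → Xiu
item=Y: assignee=Wes → Wes

Wes, Xiu, Yara, Noor, Diego, NULL, Farah, Alice, Sven, Xiu, Wes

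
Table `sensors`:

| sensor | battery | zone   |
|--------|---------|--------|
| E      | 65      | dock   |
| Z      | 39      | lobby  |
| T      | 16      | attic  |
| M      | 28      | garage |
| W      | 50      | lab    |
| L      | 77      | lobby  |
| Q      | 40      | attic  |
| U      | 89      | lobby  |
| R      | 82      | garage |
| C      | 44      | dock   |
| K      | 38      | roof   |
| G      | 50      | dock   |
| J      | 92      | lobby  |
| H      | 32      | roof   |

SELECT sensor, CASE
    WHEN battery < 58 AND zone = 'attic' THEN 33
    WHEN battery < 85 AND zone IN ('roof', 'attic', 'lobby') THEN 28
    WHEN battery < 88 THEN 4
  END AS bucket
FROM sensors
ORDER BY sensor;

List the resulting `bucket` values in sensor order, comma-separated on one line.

sensor=C: battery < 88 → 4
sensor=E: battery < 88 → 4
sensor=G: battery < 88 → 4
sensor=H: battery < 85 AND zone IN ('roof', 'attic', 'lobby') → 28
sensor=J: (no match → NULL) → NULL
sensor=K: battery < 85 AND zone IN ('roof', 'attic', 'lobby') → 28
sensor=L: battery < 85 AND zone IN ('roof', 'attic', 'lobby') → 28
sensor=M: battery < 88 → 4
sensor=Q: battery < 58 AND zone = 'attic' → 33
sensor=R: battery < 88 → 4
sensor=T: battery < 58 AND zone = 'attic' → 33
sensor=U: (no match → NULL) → NULL
sensor=W: battery < 88 → 4
sensor=Z: battery < 85 AND zone IN ('roof', 'attic', 'lobby') → 28

4, 4, 4, 28, NULL, 28, 28, 4, 33, 4, 33, NULL, 4, 28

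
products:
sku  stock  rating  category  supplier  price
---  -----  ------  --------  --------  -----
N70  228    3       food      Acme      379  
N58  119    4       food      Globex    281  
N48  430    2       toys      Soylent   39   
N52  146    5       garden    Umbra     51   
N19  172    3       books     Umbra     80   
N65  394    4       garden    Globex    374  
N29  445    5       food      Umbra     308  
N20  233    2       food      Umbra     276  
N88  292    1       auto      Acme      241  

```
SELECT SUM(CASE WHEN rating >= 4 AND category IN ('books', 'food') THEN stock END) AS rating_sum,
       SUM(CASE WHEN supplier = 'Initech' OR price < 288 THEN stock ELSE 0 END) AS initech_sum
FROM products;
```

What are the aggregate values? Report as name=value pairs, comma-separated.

[rating_sum: rating >= 4 AND category IN ('books', 'food')]
sku=N70: ✗
sku=N58: ✓ → 119
sku=N48: ✗
sku=N52: ✗
sku=N19: ✗
sku=N65: ✗
sku=N29: ✓ → 445
sku=N20: ✗
sku=N88: ✗
rating_sum = 119 + 445 = 564
—
[initech_sum: supplier = 'Initech' OR price < 288]
sku=N70: ✗
sku=N58: ✓ → 119
sku=N48: ✓ → 430
sku=N52: ✓ → 146
sku=N19: ✓ → 172
sku=N65: ✗
sku=N29: ✗
sku=N20: ✓ → 233
sku=N88: ✓ → 292
initech_sum = 119 + 430 + 146 + 172 + 233 + 292 = 1392

rating_sum=564, initech_sum=1392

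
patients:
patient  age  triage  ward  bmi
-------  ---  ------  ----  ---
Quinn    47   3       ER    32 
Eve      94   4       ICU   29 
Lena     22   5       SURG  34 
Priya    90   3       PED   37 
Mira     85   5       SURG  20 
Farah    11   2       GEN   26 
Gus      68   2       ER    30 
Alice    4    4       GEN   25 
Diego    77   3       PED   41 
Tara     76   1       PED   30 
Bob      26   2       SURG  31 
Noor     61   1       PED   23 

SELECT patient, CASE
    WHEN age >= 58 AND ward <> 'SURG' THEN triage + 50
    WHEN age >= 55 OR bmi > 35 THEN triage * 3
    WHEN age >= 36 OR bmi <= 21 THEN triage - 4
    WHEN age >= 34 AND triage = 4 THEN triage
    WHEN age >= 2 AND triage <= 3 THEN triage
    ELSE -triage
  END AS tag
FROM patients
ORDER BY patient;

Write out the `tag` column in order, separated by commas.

patient=Alice: ELSE → -4
patient=Bob: age >= 2 AND triage <= 3 → 2
patient=Diego: age >= 58 AND ward <> 'SURG' → 53
patient=Eve: age >= 58 AND ward <> 'SURG' → 54
patient=Farah: age >= 2 AND triage <= 3 → 2
patient=Gus: age >= 58 AND ward <> 'SURG' → 52
patient=Lena: ELSE → -5
patient=Mira: age >= 55 OR bmi > 35 → 15
patient=Noor: age >= 58 AND ward <> 'SURG' → 51
patient=Priya: age >= 58 AND ward <> 'SURG' → 53
patient=Quinn: age >= 36 OR bmi <= 21 → -1
patient=Tara: age >= 58 AND ward <> 'SURG' → 51

-4, 2, 53, 54, 2, 52, -5, 15, 51, 53, -1, 51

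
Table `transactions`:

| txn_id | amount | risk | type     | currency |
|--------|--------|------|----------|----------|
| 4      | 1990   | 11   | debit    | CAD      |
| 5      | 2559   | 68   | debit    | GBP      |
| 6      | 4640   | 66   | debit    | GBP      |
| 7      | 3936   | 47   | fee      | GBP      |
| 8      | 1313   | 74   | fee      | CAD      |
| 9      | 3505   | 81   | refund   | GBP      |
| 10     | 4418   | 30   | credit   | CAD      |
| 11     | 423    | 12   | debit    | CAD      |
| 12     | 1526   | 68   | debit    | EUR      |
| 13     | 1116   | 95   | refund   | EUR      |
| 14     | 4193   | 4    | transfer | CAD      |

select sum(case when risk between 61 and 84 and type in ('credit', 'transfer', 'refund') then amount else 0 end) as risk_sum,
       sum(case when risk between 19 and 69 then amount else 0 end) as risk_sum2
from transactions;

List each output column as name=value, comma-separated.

[risk_sum: risk between 61 and 84 and type in ('credit', 'transfer', 'refund')]
txn_id=4: ✗
txn_id=5: ✗
txn_id=6: ✗
txn_id=7: ✗
txn_id=8: ✗
txn_id=9: ✓ → 3505
txn_id=10: ✗
txn_id=11: ✗
txn_id=12: ✗
txn_id=13: ✗
txn_id=14: ✗
risk_sum = 3505
—
[risk_sum2: risk between 19 and 69]
txn_id=4: ✗
txn_id=5: ✓ → 2559
txn_id=6: ✓ → 4640
txn_id=7: ✓ → 3936
txn_id=8: ✗
txn_id=9: ✗
txn_id=10: ✓ → 4418
txn_id=11: ✗
txn_id=12: ✓ → 1526
txn_id=13: ✗
txn_id=14: ✗
risk_sum2 = 2559 + 4640 + 3936 + 4418 + 1526 = 17079

risk_sum=3505, risk_sum2=17079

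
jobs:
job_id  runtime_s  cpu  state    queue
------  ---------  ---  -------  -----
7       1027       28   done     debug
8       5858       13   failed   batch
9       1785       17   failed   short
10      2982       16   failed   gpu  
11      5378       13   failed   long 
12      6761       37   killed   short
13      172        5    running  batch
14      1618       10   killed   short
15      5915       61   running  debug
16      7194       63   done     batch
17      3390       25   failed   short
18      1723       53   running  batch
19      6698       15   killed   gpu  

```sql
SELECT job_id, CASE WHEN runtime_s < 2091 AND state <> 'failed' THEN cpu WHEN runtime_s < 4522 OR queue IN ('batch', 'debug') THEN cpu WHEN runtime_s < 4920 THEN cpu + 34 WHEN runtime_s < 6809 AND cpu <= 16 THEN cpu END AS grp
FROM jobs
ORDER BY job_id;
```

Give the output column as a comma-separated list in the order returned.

job_id=7: runtime_s < 2091 AND state <> 'failed' → 28
job_id=8: runtime_s < 4522 OR queue IN ('batch', 'debug') → 13
job_id=9: runtime_s < 4522 OR queue IN ('batch', 'debug') → 17
job_id=10: runtime_s < 4522 OR queue IN ('batch', 'debug') → 16
job_id=11: runtime_s < 6809 AND cpu <= 16 → 13
job_id=12: (no match → NULL) → NULL
job_id=13: runtime_s < 2091 AND state <> 'failed' → 5
job_id=14: runtime_s < 2091 AND state <> 'failed' → 10
job_id=15: runtime_s < 4522 OR queue IN ('batch', 'debug') → 61
job_id=16: runtime_s < 4522 OR queue IN ('batch', 'debug') → 63
job_id=17: runtime_s < 4522 OR queue IN ('batch', 'debug') → 25
job_id=18: runtime_s < 2091 AND state <> 'failed' → 53
job_id=19: runtime_s < 6809 AND cpu <= 16 → 15

28, 13, 17, 16, 13, NULL, 5, 10, 61, 63, 25, 53, 15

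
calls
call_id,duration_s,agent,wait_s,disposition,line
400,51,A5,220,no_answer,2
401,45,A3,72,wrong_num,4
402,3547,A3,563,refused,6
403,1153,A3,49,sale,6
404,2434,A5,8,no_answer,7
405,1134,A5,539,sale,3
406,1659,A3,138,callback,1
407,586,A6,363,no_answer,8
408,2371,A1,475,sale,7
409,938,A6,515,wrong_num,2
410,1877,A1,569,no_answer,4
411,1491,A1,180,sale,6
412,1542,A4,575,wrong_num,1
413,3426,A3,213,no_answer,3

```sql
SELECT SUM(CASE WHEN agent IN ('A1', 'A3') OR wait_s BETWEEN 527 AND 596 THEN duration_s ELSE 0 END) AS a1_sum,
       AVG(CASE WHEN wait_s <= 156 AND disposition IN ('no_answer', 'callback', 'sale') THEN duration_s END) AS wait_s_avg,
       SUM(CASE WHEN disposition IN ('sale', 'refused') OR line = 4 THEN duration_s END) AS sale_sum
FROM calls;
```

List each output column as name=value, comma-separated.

a1_sum=18245, wait_s_avg=1748.6666666667, sale_sum=11618

[a1_sum: agent IN ('A1', 'A3') OR wait_s BETWEEN 527 AND 596]
call_id=400: ✗
call_id=401: ✓ → 45
call_id=402: ✓ → 3547
call_id=403: ✓ → 1153
call_id=404: ✗
call_id=405: ✓ → 1134
call_id=406: ✓ → 1659
call_id=407: ✗
call_id=408: ✓ → 2371
call_id=409: ✗
call_id=410: ✓ → 1877
call_id=411: ✓ → 1491
call_id=412: ✓ → 1542
call_id=413: ✓ → 3426
a1_sum = 45 + 3547 + 1153 + 1134 + 1659 + 2371 + 1877 + 1491 + 1542 + 3426 = 18245
—
[wait_s_avg: wait_s <= 156 AND disposition IN ('no_answer', 'callback', 'sale')]
call_id=400: ✗
call_id=401: ✗
call_id=402: ✗
call_id=403: ✓ → 1153
call_id=404: ✓ → 2434
call_id=405: ✗
call_id=406: ✓ → 1659
call_id=407: ✗
call_id=408: ✗
call_id=409: ✗
call_id=410: ✗
call_id=411: ✗
call_id=412: ✗
call_id=413: ✗
wait_s_avg = (1153 + 2434 + 1659) / 3 = 1748.6666666667
—
[sale_sum: disposition IN ('sale', 'refused') OR line = 4]
call_id=400: ✗
call_id=401: ✓ → 45
call_id=402: ✓ → 3547
call_id=403: ✓ → 1153
call_id=404: ✗
call_id=405: ✓ → 1134
call_id=406: ✗
call_id=407: ✗
call_id=408: ✓ → 2371
call_id=409: ✗
call_id=410: ✓ → 1877
call_id=411: ✓ → 1491
call_id=412: ✗
call_id=413: ✗
sale_sum = 45 + 3547 + 1153 + 1134 + 2371 + 1877 + 1491 = 11618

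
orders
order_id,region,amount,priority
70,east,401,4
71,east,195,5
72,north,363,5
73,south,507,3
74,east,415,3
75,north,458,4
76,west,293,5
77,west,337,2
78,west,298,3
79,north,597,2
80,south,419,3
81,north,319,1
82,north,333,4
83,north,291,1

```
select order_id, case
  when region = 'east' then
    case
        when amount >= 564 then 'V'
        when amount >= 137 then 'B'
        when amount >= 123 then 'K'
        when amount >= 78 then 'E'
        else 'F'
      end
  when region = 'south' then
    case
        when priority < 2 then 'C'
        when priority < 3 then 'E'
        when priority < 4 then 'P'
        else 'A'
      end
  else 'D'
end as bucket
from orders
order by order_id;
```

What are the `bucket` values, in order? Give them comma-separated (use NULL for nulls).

order_id=70: region='east' → inner[amount >= 137] → B
order_id=71: region='east' → inner[amount >= 137] → B
order_id=72: region='north' → outer ELSE → D
order_id=73: region='south' → inner[priority < 4] → P
order_id=74: region='east' → inner[amount >= 137] → B
order_id=75: region='north' → outer ELSE → D
order_id=76: region='west' → outer ELSE → D
order_id=77: region='west' → outer ELSE → D
order_id=78: region='west' → outer ELSE → D
order_id=79: region='north' → outer ELSE → D
order_id=80: region='south' → inner[priority < 4] → P
order_id=81: region='north' → outer ELSE → D
order_id=82: region='north' → outer ELSE → D
order_id=83: region='north' → outer ELSE → D

B, B, D, P, B, D, D, D, D, D, P, D, D, D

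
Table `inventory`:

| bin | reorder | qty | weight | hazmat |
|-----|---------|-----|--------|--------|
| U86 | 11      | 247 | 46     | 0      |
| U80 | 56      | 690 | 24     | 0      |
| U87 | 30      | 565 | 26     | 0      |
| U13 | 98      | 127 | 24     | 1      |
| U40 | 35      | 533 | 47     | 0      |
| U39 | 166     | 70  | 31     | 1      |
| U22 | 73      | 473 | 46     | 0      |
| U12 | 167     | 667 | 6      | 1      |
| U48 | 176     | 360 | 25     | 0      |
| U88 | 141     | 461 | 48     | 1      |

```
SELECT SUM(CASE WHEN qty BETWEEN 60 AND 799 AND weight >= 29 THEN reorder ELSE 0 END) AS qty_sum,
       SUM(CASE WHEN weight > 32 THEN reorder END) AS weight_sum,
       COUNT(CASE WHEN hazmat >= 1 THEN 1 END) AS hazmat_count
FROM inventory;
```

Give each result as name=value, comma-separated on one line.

qty_sum=426, weight_sum=260, hazmat_count=4

[qty_sum: qty BETWEEN 60 AND 799 AND weight >= 29]
bin=U86: ✓ → 11
bin=U80: ✗
bin=U87: ✗
bin=U13: ✗
bin=U40: ✓ → 35
bin=U39: ✓ → 166
bin=U22: ✓ → 73
bin=U12: ✗
bin=U48: ✗
bin=U88: ✓ → 141
qty_sum = 11 + 35 + 166 + 73 + 141 = 426
—
[weight_sum: weight > 32]
bin=U86: ✓ → 11
bin=U80: ✗
bin=U87: ✗
bin=U13: ✗
bin=U40: ✓ → 35
bin=U39: ✗
bin=U22: ✓ → 73
bin=U12: ✗
bin=U48: ✗
bin=U88: ✓ → 141
weight_sum = 11 + 35 + 73 + 141 = 260
—
[hazmat_count: hazmat >= 1]
bin=U86: ✗
bin=U80: ✗
bin=U87: ✗
bin=U13: ✓ → 1
bin=U40: ✗
bin=U39: ✓ → 1
bin=U22: ✗
bin=U12: ✓ → 1
bin=U48: ✗
bin=U88: ✓ → 1
hazmat_count = COUNT(1, 1, 1, 1) = 4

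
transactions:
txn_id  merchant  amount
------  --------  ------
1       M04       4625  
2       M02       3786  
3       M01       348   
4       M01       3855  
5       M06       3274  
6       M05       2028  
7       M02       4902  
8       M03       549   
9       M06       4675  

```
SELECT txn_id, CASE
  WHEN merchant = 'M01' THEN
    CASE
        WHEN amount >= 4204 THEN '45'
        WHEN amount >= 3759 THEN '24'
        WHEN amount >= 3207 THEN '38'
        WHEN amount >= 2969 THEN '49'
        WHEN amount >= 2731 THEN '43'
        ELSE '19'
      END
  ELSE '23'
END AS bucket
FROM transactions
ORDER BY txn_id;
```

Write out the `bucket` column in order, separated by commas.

txn_id=1: merchant='M04' → outer ELSE → 23
txn_id=2: merchant='M02' → outer ELSE → 23
txn_id=3: merchant='M01' → inner[ELSE] → 19
txn_id=4: merchant='M01' → inner[amount >= 3759] → 24
txn_id=5: merchant='M06' → outer ELSE → 23
txn_id=6: merchant='M05' → outer ELSE → 23
txn_id=7: merchant='M02' → outer ELSE → 23
txn_id=8: merchant='M03' → outer ELSE → 23
txn_id=9: merchant='M06' → outer ELSE → 23

23, 23, 19, 24, 23, 23, 23, 23, 23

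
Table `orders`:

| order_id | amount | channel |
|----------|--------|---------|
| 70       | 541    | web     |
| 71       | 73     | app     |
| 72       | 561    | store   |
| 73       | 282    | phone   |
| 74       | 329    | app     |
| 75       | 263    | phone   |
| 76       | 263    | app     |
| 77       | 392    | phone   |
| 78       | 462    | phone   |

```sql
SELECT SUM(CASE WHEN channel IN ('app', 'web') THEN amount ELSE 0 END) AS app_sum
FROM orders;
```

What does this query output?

1206

order_id=70: ✓ → 541
order_id=71: ✓ → 73
order_id=72: ✗
order_id=73: ✗
order_id=74: ✓ → 329
order_id=75: ✗
order_id=76: ✓ → 263
order_id=77: ✗
order_id=78: ✗
app_sum = 541 + 73 + 329 + 263 = 1206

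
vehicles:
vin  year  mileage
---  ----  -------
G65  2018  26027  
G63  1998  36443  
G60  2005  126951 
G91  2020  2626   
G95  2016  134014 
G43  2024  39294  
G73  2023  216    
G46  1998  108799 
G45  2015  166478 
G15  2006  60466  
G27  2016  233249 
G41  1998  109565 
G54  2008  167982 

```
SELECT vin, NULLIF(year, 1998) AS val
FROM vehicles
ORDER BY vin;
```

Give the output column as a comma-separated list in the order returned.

2006, 2016, NULL, 2024, 2015, NULL, 2008, 2005, NULL, 2018, 2023, 2020, 2016

vin=G15: year=2006 vs 1998: differ → 2006
vin=G27: year=2016 vs 1998: differ → 2016
vin=G41: year=1998 vs 1998: equal → NULL
vin=G43: year=2024 vs 1998: differ → 2024
vin=G45: year=2015 vs 1998: differ → 2015
vin=G46: year=1998 vs 1998: equal → NULL
vin=G54: year=2008 vs 1998: differ → 2008
vin=G60: year=2005 vs 1998: differ → 2005
vin=G63: year=1998 vs 1998: equal → NULL
vin=G65: year=2018 vs 1998: differ → 2018
vin=G73: year=2023 vs 1998: differ → 2023
vin=G91: year=2020 vs 1998: differ → 2020
vin=G95: year=2016 vs 1998: differ → 2016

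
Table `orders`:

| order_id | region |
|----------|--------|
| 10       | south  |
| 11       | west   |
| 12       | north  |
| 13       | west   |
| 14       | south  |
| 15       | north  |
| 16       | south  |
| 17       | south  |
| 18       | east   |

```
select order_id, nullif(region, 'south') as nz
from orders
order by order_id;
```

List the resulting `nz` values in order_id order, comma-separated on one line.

order_id=10: region=south vs south: equal → NULL
order_id=11: region=west vs south: differ → west
order_id=12: region=north vs south: differ → north
order_id=13: region=west vs south: differ → west
order_id=14: region=south vs south: equal → NULL
order_id=15: region=north vs south: differ → north
order_id=16: region=south vs south: equal → NULL
order_id=17: region=south vs south: equal → NULL
order_id=18: region=east vs south: differ → east

NULL, west, north, west, NULL, north, NULL, NULL, east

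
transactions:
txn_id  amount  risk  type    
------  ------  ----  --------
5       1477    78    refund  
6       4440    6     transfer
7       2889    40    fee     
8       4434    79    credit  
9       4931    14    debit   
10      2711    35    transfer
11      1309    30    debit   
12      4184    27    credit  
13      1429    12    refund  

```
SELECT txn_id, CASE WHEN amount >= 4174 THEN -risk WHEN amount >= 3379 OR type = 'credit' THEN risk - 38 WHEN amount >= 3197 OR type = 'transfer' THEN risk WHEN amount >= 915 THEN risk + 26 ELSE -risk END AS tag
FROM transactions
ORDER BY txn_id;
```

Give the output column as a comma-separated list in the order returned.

104, -6, 66, -79, -14, 35, 56, -27, 38

txn_id=5: amount >= 915 → 104
txn_id=6: amount >= 4174 → -6
txn_id=7: amount >= 915 → 66
txn_id=8: amount >= 4174 → -79
txn_id=9: amount >= 4174 → -14
txn_id=10: amount >= 3197 OR type = 'transfer' → 35
txn_id=11: amount >= 915 → 56
txn_id=12: amount >= 4174 → -27
txn_id=13: amount >= 915 → 38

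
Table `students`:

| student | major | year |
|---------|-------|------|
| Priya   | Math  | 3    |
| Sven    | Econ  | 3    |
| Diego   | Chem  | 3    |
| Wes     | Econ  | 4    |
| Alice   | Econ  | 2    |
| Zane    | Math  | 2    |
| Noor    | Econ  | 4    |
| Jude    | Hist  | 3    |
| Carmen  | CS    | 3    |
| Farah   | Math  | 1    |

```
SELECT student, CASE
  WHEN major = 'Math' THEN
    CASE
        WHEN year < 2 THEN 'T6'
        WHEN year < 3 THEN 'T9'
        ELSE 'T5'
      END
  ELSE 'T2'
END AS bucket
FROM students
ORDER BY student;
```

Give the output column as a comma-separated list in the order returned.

student=Alice: major='Econ' → outer ELSE → T2
student=Carmen: major='CS' → outer ELSE → T2
student=Diego: major='Chem' → outer ELSE → T2
student=Farah: major='Math' → inner[year < 2] → T6
student=Jude: major='Hist' → outer ELSE → T2
student=Noor: major='Econ' → outer ELSE → T2
student=Priya: major='Math' → inner[ELSE] → T5
student=Sven: major='Econ' → outer ELSE → T2
student=Wes: major='Econ' → outer ELSE → T2
student=Zane: major='Math' → inner[year < 3] → T9

T2, T2, T2, T6, T2, T2, T5, T2, T2, T9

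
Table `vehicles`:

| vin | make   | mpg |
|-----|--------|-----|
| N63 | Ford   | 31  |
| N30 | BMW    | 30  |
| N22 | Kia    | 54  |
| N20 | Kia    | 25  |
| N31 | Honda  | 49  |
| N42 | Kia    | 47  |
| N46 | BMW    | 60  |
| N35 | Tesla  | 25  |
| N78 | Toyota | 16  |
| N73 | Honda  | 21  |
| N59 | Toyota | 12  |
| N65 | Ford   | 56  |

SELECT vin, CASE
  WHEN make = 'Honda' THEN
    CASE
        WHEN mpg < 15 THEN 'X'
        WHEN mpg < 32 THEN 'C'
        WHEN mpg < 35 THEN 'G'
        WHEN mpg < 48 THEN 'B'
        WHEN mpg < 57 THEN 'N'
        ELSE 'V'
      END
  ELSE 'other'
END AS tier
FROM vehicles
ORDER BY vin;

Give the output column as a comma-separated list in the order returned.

vin=N20: make='Kia' → outer ELSE → other
vin=N22: make='Kia' → outer ELSE → other
vin=N30: make='BMW' → outer ELSE → other
vin=N31: make='Honda' → inner[mpg < 57] → N
vin=N35: make='Tesla' → outer ELSE → other
vin=N42: make='Kia' → outer ELSE → other
vin=N46: make='BMW' → outer ELSE → other
vin=N59: make='Toyota' → outer ELSE → other
vin=N63: make='Ford' → outer ELSE → other
vin=N65: make='Ford' → outer ELSE → other
vin=N73: make='Honda' → inner[mpg < 32] → C
vin=N78: make='Toyota' → outer ELSE → other

other, other, other, N, other, other, other, other, other, other, C, other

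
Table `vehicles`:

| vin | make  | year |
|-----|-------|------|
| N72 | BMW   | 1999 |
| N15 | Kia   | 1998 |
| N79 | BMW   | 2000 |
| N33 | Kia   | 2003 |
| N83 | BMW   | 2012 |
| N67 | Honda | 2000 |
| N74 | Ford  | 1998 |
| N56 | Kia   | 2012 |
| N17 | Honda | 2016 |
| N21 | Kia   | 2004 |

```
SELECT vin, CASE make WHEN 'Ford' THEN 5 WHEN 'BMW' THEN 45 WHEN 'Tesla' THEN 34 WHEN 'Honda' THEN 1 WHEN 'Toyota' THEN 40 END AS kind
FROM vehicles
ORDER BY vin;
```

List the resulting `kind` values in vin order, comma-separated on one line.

NULL, 1, NULL, NULL, NULL, 1, 45, 5, 45, 45

vin=N15: (no match → NULL) → NULL
vin=N17: make='Honda' → 1
vin=N21: (no match → NULL) → NULL
vin=N33: (no match → NULL) → NULL
vin=N56: (no match → NULL) → NULL
vin=N67: make='Honda' → 1
vin=N72: make='BMW' → 45
vin=N74: make='Ford' → 5
vin=N79: make='BMW' → 45
vin=N83: make='BMW' → 45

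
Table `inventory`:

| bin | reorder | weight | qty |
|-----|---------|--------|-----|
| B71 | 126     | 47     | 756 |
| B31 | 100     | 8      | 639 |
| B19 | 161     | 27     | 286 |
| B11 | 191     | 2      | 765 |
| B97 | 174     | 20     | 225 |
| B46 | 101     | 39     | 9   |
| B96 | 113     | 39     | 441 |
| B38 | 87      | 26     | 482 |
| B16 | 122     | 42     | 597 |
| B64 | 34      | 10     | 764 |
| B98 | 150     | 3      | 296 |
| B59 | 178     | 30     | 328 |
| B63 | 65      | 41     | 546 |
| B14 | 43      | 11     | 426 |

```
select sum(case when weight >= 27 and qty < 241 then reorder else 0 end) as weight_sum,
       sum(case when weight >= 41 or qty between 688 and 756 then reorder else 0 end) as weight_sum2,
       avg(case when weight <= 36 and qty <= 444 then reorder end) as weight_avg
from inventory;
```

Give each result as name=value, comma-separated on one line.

weight_sum=101, weight_sum2=313, weight_avg=141.2

[weight_sum: weight >= 27 and qty < 241]
bin=B71: ✗
bin=B31: ✗
bin=B19: ✗
bin=B11: ✗
bin=B97: ✗
bin=B46: ✓ → 101
bin=B96: ✗
bin=B38: ✗
bin=B16: ✗
bin=B64: ✗
bin=B98: ✗
bin=B59: ✗
bin=B63: ✗
bin=B14: ✗
weight_sum = 101
—
[weight_sum2: weight >= 41 or qty between 688 and 756]
bin=B71: ✓ → 126
bin=B31: ✗
bin=B19: ✗
bin=B11: ✗
bin=B97: ✗
bin=B46: ✗
bin=B96: ✗
bin=B38: ✗
bin=B16: ✓ → 122
bin=B64: ✗
bin=B98: ✗
bin=B59: ✗
bin=B63: ✓ → 65
bin=B14: ✗
weight_sum2 = 126 + 122 + 65 = 313
—
[weight_avg: weight <= 36 and qty <= 444]
bin=B71: ✗
bin=B31: ✗
bin=B19: ✓ → 161
bin=B11: ✗
bin=B97: ✓ → 174
bin=B46: ✗
bin=B96: ✗
bin=B38: ✗
bin=B16: ✗
bin=B64: ✗
bin=B98: ✓ → 150
bin=B59: ✓ → 178
bin=B63: ✗
bin=B14: ✓ → 43
weight_avg = (161 + 174 + 150 + 178 + 43) / 5 = 141.2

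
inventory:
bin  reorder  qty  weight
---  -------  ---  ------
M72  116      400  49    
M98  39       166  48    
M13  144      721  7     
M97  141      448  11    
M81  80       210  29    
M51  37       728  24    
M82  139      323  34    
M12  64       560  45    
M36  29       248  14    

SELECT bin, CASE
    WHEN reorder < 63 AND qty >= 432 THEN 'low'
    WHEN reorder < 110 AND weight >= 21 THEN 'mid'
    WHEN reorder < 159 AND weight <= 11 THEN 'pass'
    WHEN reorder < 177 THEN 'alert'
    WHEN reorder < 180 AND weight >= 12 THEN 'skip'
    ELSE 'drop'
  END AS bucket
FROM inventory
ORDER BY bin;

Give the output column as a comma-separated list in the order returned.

bin=M12: reorder < 110 AND weight >= 21 → mid
bin=M13: reorder < 159 AND weight <= 11 → pass
bin=M36: reorder < 177 → alert
bin=M51: reorder < 63 AND qty >= 432 → low
bin=M72: reorder < 177 → alert
bin=M81: reorder < 110 AND weight >= 21 → mid
bin=M82: reorder < 177 → alert
bin=M97: reorder < 159 AND weight <= 11 → pass
bin=M98: reorder < 110 AND weight >= 21 → mid

mid, pass, alert, low, alert, mid, alert, pass, mid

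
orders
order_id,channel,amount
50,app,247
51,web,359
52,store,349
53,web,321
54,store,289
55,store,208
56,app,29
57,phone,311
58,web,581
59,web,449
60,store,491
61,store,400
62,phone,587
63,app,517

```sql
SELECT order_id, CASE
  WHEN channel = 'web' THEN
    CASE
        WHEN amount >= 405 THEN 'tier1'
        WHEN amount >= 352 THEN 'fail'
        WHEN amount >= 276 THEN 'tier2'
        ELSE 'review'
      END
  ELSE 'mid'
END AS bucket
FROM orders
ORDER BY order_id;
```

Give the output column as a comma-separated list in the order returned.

order_id=50: channel='app' → outer ELSE → mid
order_id=51: channel='web' → inner[amount >= 352] → fail
order_id=52: channel='store' → outer ELSE → mid
order_id=53: channel='web' → inner[amount >= 276] → tier2
order_id=54: channel='store' → outer ELSE → mid
order_id=55: channel='store' → outer ELSE → mid
order_id=56: channel='app' → outer ELSE → mid
order_id=57: channel='phone' → outer ELSE → mid
order_id=58: channel='web' → inner[amount >= 405] → tier1
order_id=59: channel='web' → inner[amount >= 405] → tier1
order_id=60: channel='store' → outer ELSE → mid
order_id=61: channel='store' → outer ELSE → mid
order_id=62: channel='phone' → outer ELSE → mid
order_id=63: channel='app' → outer ELSE → mid

mid, fail, mid, tier2, mid, mid, mid, mid, tier1, tier1, mid, mid, mid, mid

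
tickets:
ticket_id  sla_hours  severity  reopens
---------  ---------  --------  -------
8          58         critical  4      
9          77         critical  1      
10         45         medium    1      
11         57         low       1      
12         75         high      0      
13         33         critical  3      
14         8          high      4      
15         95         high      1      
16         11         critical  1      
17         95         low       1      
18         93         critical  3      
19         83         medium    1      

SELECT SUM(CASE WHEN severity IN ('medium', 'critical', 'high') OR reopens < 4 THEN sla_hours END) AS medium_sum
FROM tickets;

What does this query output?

ticket_id=8: ✓ → 58
ticket_id=9: ✓ → 77
ticket_id=10: ✓ → 45
ticket_id=11: ✓ → 57
ticket_id=12: ✓ → 75
ticket_id=13: ✓ → 33
ticket_id=14: ✓ → 8
ticket_id=15: ✓ → 95
ticket_id=16: ✓ → 11
ticket_id=17: ✓ → 95
ticket_id=18: ✓ → 93
ticket_id=19: ✓ → 83
medium_sum = 58 + 77 + 45 + 57 + 75 + 33 + 8 + 95 + 11 + 95 + 93 + 83 = 730

730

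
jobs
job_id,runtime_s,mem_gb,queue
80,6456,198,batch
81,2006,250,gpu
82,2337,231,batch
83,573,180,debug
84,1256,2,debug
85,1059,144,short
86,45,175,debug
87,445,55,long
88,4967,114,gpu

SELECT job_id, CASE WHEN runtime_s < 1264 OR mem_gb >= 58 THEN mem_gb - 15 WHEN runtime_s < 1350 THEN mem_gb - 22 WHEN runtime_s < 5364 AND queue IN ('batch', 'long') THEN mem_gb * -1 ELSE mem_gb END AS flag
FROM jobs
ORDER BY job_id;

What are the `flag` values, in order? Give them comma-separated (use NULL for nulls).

183, 235, 216, 165, -13, 129, 160, 40, 99

job_id=80: runtime_s < 1264 OR mem_gb >= 58 → 183
job_id=81: runtime_s < 1264 OR mem_gb >= 58 → 235
job_id=82: runtime_s < 1264 OR mem_gb >= 58 → 216
job_id=83: runtime_s < 1264 OR mem_gb >= 58 → 165
job_id=84: runtime_s < 1264 OR mem_gb >= 58 → -13
job_id=85: runtime_s < 1264 OR mem_gb >= 58 → 129
job_id=86: runtime_s < 1264 OR mem_gb >= 58 → 160
job_id=87: runtime_s < 1264 OR mem_gb >= 58 → 40
job_id=88: runtime_s < 1264 OR mem_gb >= 58 → 99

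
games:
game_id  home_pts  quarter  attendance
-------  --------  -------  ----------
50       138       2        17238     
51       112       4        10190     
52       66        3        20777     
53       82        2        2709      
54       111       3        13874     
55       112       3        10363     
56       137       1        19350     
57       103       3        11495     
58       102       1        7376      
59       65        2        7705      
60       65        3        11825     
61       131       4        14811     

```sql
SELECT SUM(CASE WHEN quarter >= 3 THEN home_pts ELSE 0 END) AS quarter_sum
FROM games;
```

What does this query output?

game_id=50: ✗
game_id=51: ✓ → 112
game_id=52: ✓ → 66
game_id=53: ✗
game_id=54: ✓ → 111
game_id=55: ✓ → 112
game_id=56: ✗
game_id=57: ✓ → 103
game_id=58: ✗
game_id=59: ✗
game_id=60: ✓ → 65
game_id=61: ✓ → 131
quarter_sum = 112 + 66 + 111 + 112 + 103 + 65 + 131 = 700

700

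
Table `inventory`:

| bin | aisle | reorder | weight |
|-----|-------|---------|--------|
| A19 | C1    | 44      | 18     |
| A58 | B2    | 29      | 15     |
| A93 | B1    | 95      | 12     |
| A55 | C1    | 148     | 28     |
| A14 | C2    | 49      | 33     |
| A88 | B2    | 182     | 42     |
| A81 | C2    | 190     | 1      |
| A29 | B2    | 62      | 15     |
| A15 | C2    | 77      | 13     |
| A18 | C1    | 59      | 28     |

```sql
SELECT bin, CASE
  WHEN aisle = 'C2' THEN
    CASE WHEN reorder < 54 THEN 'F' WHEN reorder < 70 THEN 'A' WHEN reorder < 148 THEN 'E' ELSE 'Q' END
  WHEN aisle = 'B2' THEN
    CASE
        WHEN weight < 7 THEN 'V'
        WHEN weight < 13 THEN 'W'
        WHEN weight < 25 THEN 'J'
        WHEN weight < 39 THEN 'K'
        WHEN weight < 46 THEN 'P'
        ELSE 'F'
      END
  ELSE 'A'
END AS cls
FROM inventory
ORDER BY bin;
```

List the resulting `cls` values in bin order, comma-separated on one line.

F, E, A, A, J, A, J, Q, P, A

bin=A14: aisle='C2' → inner[reorder < 54] → F
bin=A15: aisle='C2' → inner[reorder < 148] → E
bin=A18: aisle='C1' → outer ELSE → A
bin=A19: aisle='C1' → outer ELSE → A
bin=A29: aisle='B2' → inner[weight < 25] → J
bin=A55: aisle='C1' → outer ELSE → A
bin=A58: aisle='B2' → inner[weight < 25] → J
bin=A81: aisle='C2' → inner[ELSE] → Q
bin=A88: aisle='B2' → inner[weight < 46] → P
bin=A93: aisle='B1' → outer ELSE → A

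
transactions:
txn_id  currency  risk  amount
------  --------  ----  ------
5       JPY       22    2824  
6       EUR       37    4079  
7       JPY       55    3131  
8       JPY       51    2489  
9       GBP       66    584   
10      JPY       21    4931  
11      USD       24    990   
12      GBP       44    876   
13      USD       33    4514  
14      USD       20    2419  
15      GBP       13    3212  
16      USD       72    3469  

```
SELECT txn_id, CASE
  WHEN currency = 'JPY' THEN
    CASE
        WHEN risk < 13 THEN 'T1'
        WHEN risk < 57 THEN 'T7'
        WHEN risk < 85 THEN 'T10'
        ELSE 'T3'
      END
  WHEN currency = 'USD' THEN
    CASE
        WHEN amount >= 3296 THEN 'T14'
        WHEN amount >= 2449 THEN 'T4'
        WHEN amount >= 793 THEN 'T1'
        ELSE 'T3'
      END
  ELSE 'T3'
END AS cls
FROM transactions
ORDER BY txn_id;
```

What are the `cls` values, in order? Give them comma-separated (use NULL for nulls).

T7, T3, T7, T7, T3, T7, T1, T3, T14, T1, T3, T14

txn_id=5: currency='JPY' → inner[risk < 57] → T7
txn_id=6: currency='EUR' → outer ELSE → T3
txn_id=7: currency='JPY' → inner[risk < 57] → T7
txn_id=8: currency='JPY' → inner[risk < 57] → T7
txn_id=9: currency='GBP' → outer ELSE → T3
txn_id=10: currency='JPY' → inner[risk < 57] → T7
txn_id=11: currency='USD' → inner[amount >= 793] → T1
txn_id=12: currency='GBP' → outer ELSE → T3
txn_id=13: currency='USD' → inner[amount >= 3296] → T14
txn_id=14: currency='USD' → inner[amount >= 793] → T1
txn_id=15: currency='GBP' → outer ELSE → T3
txn_id=16: currency='USD' → inner[amount >= 3296] → T14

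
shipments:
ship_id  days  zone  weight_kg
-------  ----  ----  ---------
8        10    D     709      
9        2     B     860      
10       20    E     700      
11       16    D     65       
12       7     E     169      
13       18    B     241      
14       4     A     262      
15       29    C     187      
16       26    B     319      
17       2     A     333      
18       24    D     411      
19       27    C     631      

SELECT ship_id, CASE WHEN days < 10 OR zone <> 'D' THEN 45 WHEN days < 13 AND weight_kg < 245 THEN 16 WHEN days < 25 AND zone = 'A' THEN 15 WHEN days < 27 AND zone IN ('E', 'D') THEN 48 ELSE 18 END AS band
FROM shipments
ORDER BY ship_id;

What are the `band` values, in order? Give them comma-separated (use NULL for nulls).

48, 45, 45, 48, 45, 45, 45, 45, 45, 45, 48, 45

ship_id=8: days < 27 AND zone IN ('E', 'D') → 48
ship_id=9: days < 10 OR zone <> 'D' → 45
ship_id=10: days < 10 OR zone <> 'D' → 45
ship_id=11: days < 27 AND zone IN ('E', 'D') → 48
ship_id=12: days < 10 OR zone <> 'D' → 45
ship_id=13: days < 10 OR zone <> 'D' → 45
ship_id=14: days < 10 OR zone <> 'D' → 45
ship_id=15: days < 10 OR zone <> 'D' → 45
ship_id=16: days < 10 OR zone <> 'D' → 45
ship_id=17: days < 10 OR zone <> 'D' → 45
ship_id=18: days < 27 AND zone IN ('E', 'D') → 48
ship_id=19: days < 10 OR zone <> 'D' → 45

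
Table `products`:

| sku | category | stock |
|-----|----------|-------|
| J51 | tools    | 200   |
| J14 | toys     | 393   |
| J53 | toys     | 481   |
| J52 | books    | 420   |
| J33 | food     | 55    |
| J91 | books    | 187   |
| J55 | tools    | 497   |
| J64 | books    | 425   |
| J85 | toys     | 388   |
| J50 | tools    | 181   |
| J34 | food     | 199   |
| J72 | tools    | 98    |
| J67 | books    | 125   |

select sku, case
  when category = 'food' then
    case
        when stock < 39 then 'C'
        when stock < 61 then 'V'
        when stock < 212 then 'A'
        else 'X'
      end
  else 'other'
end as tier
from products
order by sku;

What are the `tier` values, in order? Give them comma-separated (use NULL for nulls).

sku=J14: category='toys' → outer ELSE → other
sku=J33: category='food' → inner[stock < 61] → V
sku=J34: category='food' → inner[stock < 212] → A
sku=J50: category='tools' → outer ELSE → other
sku=J51: category='tools' → outer ELSE → other
sku=J52: category='books' → outer ELSE → other
sku=J53: category='toys' → outer ELSE → other
sku=J55: category='tools' → outer ELSE → other
sku=J64: category='books' → outer ELSE → other
sku=J67: category='books' → outer ELSE → other
sku=J72: category='tools' → outer ELSE → other
sku=J85: category='toys' → outer ELSE → other
sku=J91: category='books' → outer ELSE → other

other, V, A, other, other, other, other, other, other, other, other, other, other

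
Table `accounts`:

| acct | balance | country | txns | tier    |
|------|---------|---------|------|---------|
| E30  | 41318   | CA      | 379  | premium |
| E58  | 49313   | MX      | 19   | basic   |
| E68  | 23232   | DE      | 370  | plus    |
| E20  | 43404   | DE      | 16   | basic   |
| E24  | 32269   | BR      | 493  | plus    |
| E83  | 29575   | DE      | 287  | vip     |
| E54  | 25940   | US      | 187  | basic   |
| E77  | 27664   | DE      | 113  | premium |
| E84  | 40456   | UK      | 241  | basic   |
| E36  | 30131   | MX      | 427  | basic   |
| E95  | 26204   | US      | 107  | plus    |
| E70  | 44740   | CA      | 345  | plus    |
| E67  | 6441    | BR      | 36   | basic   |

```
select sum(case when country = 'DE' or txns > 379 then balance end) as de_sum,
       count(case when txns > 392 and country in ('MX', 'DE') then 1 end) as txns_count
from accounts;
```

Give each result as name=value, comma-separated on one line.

[de_sum: country = 'DE' or txns > 379]
acct=E30: ✗
acct=E58: ✗
acct=E68: ✓ → 23232
acct=E20: ✓ → 43404
acct=E24: ✓ → 32269
acct=E83: ✓ → 29575
acct=E54: ✗
acct=E77: ✓ → 27664
acct=E84: ✗
acct=E36: ✓ → 30131
acct=E95: ✗
acct=E70: ✗
acct=E67: ✗
de_sum = 23232 + 43404 + 32269 + 29575 + 27664 + 30131 = 186275
—
[txns_count: txns > 392 and country in ('MX', 'DE')]
acct=E30: ✗
acct=E58: ✗
acct=E68: ✗
acct=E20: ✗
acct=E24: ✗
acct=E83: ✗
acct=E54: ✗
acct=E77: ✗
acct=E84: ✗
acct=E36: ✓ → 1
acct=E95: ✗
acct=E70: ✗
acct=E67: ✗
txns_count = COUNT(1) = 1

de_sum=186275, txns_count=1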